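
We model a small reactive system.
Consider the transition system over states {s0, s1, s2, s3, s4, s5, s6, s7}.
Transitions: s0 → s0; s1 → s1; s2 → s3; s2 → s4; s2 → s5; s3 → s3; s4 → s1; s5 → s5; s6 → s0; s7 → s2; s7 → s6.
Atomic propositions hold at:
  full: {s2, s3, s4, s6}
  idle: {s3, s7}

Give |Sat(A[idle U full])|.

5

A[idle U full]: least fixpoint, start Z0 = Sat(full) = {s2, s3, s4, s6}, add states in Sat(idle) with every successor in Z. Z1 = {s2, s3, s4, s6, s7}; fixed.
Sat(A[idle U full]) = {s2, s3, s4, s6, s7}
|Sat(A[idle U full])| = |{s2, s3, s4, s6, s7}| = 5.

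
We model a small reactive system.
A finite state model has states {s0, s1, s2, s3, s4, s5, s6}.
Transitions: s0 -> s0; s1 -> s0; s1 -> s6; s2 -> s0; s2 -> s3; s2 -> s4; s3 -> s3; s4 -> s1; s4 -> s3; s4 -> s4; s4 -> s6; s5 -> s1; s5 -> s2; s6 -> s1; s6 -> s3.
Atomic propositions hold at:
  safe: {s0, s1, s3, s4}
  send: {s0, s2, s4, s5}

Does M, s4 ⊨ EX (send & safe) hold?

Yes

Sat(send & safe) = {s0, s4}
Sat(EX (send & safe)) = {s : some successor in {s0, s4}} = {s0, s1, s2, s4}
s4 ∈ Sat(EX (send & safe)) = {s0, s1, s2, s4}, so the formula holds at s4.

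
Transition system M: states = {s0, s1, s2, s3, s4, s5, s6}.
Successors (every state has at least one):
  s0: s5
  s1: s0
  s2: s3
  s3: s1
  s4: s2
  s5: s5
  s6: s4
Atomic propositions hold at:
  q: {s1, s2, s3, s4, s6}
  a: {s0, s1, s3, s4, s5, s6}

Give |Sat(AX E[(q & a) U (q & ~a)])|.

2

Sat(q & a) = {s1, s3, s4, s6}
Sat(~a) = {s2}
Sat(q & ~a) = {s2}
E[(q & a) U (q & ~a)]: least fixpoint, start Z0 = Sat((q & ~a)) = {s2}, add states in Sat(q & a) with some successor in Z. Z1 = {s2, s4}; Z2 = {s2, s4, s6}; fixed.
Sat(E[(q & a) U (q & ~a)]) = {s2, s4, s6}
Sat(AX E[(q & a) U (q & ~a)]) = {s : every successor in {s2, s4, s6}} = {s4, s6}
|Sat(AX E[(q & a) U (q & ~a)])| = |{s4, s6}| = 2.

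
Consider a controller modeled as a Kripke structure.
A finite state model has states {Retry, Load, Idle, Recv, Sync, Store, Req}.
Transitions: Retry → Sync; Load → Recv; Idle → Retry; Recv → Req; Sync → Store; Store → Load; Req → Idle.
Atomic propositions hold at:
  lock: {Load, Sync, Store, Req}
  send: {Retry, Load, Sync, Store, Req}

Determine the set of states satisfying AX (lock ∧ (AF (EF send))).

EF send: least fixpoint, start Z0 = {Retry, Load, Sync, Store, Req}, add states with some successor in Z. Z1 = {Retry, Load, Idle, Recv, Sync, Store, Req}; fixed.
Sat(EF send) = {Retry, Load, Idle, Recv, Sync, Store, Req}
AF (EF send): least fixpoint, start Z0 = {Retry, Load, Idle, Recv, Sync, Store, Req}, add states with every successor in Z. Already a fixed point.
Sat(AF (EF send)) = {Retry, Load, Idle, Recv, Sync, Store, Req}
Sat(lock ∧ (AF (EF send))) = {Load, Sync, Store, Req}
Sat(AX (lock ∧ (AF (EF send)))) = {s : every successor in {Load, Sync, Store, Req}} = {Retry, Recv, Sync, Store}

{Retry, Recv, Sync, Store}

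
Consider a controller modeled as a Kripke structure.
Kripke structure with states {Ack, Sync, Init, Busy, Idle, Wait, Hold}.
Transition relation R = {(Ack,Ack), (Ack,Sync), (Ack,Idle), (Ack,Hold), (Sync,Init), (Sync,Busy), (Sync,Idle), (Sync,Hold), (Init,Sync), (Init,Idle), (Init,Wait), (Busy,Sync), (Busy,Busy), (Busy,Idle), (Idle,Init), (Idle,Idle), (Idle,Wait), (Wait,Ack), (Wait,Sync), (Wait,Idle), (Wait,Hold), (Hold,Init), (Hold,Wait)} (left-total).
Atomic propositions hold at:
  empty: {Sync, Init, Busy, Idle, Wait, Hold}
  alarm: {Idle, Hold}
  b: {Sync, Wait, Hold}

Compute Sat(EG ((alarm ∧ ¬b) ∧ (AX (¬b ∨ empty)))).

Sat(¬b) = {Ack, Init, Busy, Idle}
Sat(alarm ∧ ¬b) = {Idle}
Sat(¬b ∨ empty) = {Ack, Sync, Init, Busy, Idle, Wait, Hold}
Sat(AX (¬b ∨ empty)) = {s : every successor in {Ack, Sync, Init, Busy, Idle, Wait, Hold}} = {Ack, Sync, Init, Busy, Idle, Wait, Hold}
Sat((alarm ∧ ¬b) ∧ (AX (¬b ∨ empty))) = {Idle}
EG ((alarm ∧ ¬b) ∧ (AX (¬b ∨ empty))): greatest fixpoint, start Z0 = {Idle}, keep only states in Sat with some successor in Z. Already a fixed point.
Sat(EG ((alarm ∧ ¬b) ∧ (AX (¬b ∨ empty)))) = {Idle}

{Idle}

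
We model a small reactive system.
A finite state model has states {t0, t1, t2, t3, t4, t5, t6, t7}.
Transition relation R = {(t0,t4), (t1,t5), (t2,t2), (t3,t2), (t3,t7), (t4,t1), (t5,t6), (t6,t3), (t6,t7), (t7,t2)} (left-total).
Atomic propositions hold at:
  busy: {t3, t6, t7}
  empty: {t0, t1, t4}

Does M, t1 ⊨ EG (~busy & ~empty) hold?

Sat(~busy) = {t0, t1, t2, t4, t5}
Sat(~empty) = {t2, t3, t5, t6, t7}
Sat(~busy & ~empty) = {t2, t5}
EG (~busy & ~empty): greatest fixpoint, start Z0 = {t2, t5}, keep only states in Sat with some successor in Z. Z1 = {t2}; fixed.
Sat(EG (~busy & ~empty)) = {t2}
t1 ∉ Sat(EG (~busy & ~empty)) = {t2}, so the formula does not hold at t1.

No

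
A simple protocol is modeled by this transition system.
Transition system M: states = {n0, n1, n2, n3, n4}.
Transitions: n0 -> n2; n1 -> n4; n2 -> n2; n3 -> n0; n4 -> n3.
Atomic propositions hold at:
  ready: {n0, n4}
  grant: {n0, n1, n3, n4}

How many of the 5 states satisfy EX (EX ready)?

Sat(EX ready) = {s : some successor in {n0, n4}} = {n1, n3}
Sat(EX (EX ready)) = {s : some successor in {n1, n3}} = {n4}
|Sat(EX (EX ready))| = |{n4}| = 1.

1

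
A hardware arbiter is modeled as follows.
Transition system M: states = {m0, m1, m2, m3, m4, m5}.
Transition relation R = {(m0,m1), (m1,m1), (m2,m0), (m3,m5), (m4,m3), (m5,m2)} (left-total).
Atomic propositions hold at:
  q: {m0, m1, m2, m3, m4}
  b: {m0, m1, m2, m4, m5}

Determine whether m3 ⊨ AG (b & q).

Sat(b & q) = {m0, m1, m2, m4}
AG (b & q): greatest fixpoint, start Z0 = {m0, m1, m2, m4}, keep only states in Sat with every successor in Z. Z1 = {m0, m1, m2}; fixed.
Sat(AG (b & q)) = {m0, m1, m2}
m3 ∉ Sat(AG (b & q)) = {m0, m1, m2}, so the formula does not hold at m3.

No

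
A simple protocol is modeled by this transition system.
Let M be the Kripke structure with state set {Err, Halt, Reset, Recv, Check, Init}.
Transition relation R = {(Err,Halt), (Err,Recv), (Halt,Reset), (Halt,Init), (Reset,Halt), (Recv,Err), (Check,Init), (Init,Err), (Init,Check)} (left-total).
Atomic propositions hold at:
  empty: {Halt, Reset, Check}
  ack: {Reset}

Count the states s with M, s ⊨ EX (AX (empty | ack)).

Sat(empty | ack) = {Halt, Reset, Check}
Sat(AX (empty | ack)) = {s : every successor in {Halt, Reset, Check}} = {Reset}
Sat(EX (AX (empty | ack))) = {s : some successor in {Reset}} = {Halt}
|Sat(EX (AX (empty | ack)))| = |{Halt}| = 1.

1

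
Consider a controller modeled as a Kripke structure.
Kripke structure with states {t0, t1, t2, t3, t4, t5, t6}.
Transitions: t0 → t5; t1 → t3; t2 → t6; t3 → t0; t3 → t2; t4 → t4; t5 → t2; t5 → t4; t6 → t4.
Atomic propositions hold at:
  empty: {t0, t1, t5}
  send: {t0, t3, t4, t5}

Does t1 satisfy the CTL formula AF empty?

AF empty: least fixpoint, start Z0 = {t0, t1, t5}, add states with every successor in Z. Already a fixed point.
Sat(AF empty) = {t0, t1, t5}
t1 ∈ Sat(AF empty) = {t0, t1, t5}, so the formula holds at t1.

Yes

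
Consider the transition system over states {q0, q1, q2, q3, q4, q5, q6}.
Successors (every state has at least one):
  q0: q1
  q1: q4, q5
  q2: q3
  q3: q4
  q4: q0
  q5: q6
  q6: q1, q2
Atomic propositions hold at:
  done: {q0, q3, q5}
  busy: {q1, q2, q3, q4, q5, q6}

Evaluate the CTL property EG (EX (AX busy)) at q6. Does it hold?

Sat(AX busy) = {s : every successor in {q1, q2, q3, q4, q5, q6}} = {q0, q1, q2, q3, q5, q6}
Sat(EX (AX busy)) = {s : some successor in {q0, q1, q2, q3, q5, q6}} = {q0, q1, q2, q4, q5, q6}
EG (EX (AX busy)): greatest fixpoint, start Z0 = {q0, q1, q2, q4, q5, q6}, keep only states in Sat with some successor in Z. Z1 = {q0, q1, q4, q5, q6}; fixed.
Sat(EG (EX (AX busy))) = {q0, q1, q4, q5, q6}
q6 ∈ Sat(EG (EX (AX busy))) = {q0, q1, q4, q5, q6}, so the formula holds at q6.

Yes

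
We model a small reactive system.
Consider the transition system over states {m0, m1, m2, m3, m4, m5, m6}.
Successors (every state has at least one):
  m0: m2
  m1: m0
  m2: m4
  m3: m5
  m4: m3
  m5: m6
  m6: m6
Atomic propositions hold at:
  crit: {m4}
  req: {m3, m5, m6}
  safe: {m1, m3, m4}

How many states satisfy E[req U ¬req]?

4

Sat(¬req) = {m0, m1, m2, m4}
E[req U ¬req]: least fixpoint, start Z0 = Sat(¬req) = {m0, m1, m2, m4}, add states in Sat(req) with some successor in Z. Already a fixed point.
Sat(E[req U ¬req]) = {m0, m1, m2, m4}
|Sat(E[req U ¬req])| = |{m0, m1, m2, m4}| = 4.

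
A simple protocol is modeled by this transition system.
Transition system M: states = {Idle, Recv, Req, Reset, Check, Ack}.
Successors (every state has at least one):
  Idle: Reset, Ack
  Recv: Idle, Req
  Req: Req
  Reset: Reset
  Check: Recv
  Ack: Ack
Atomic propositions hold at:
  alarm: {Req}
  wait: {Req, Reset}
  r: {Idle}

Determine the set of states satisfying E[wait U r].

E[wait U r]: least fixpoint, start Z0 = Sat(r) = {Idle}, add states in Sat(wait) with some successor in Z. Already a fixed point.
Sat(E[wait U r]) = {Idle}

{Idle}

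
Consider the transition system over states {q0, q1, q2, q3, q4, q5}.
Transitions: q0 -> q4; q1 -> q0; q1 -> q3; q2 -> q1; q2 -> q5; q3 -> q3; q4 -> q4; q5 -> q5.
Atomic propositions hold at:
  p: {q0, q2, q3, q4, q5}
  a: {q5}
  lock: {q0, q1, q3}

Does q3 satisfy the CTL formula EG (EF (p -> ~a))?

Yes

Sat(~a) = {q0, q1, q2, q3, q4}
Sat(p -> ~a) = {q0, q1, q2, q3, q4}
EF (p -> ~a): least fixpoint, start Z0 = {q0, q1, q2, q3, q4}, add states with some successor in Z. Already a fixed point.
Sat(EF (p -> ~a)) = {q0, q1, q2, q3, q4}
EG (EF (p -> ~a)): greatest fixpoint, start Z0 = {q0, q1, q2, q3, q4}, keep only states in Sat with some successor in Z. Already a fixed point.
Sat(EG (EF (p -> ~a))) = {q0, q1, q2, q3, q4}
q3 ∈ Sat(EG (EF (p -> ~a))) = {q0, q1, q2, q3, q4}, so the formula holds at q3.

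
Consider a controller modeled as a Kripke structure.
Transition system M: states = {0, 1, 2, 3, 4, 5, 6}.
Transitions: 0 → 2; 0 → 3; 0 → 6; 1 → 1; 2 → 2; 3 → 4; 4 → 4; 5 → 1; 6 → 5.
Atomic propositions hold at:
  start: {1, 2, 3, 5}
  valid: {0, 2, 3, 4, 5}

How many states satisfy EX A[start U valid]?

5

A[start U valid]: least fixpoint, start Z0 = Sat(valid) = {0, 2, 3, 4, 5}, add states in Sat(start) with every successor in Z. Already a fixed point.
Sat(A[start U valid]) = {0, 2, 3, 4, 5}
Sat(EX A[start U valid]) = {s : some successor in {0, 2, 3, 4, 5}} = {0, 2, 3, 4, 6}
|Sat(EX A[start U valid])| = |{0, 2, 3, 4, 6}| = 5.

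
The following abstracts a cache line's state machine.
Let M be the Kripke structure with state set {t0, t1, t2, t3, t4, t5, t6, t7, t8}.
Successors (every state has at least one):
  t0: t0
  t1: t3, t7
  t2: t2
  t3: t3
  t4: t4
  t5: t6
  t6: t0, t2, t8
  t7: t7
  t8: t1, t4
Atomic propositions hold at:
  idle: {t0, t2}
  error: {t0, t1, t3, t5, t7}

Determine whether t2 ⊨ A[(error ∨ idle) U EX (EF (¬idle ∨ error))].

Sat(error ∨ idle) = {t0, t1, t2, t3, t5, t7}
Sat(¬idle) = {t1, t3, t4, t5, t6, t7, t8}
Sat(¬idle ∨ error) = {t0, t1, t3, t4, t5, t6, t7, t8}
EF (¬idle ∨ error): least fixpoint, start Z0 = {t0, t1, t3, t4, t5, t6, t7, t8}, add states with some successor in Z. Already a fixed point.
Sat(EF (¬idle ∨ error)) = {t0, t1, t3, t4, t5, t6, t7, t8}
Sat(EX (EF (¬idle ∨ error))) = {s : some successor in {t0, t1, t3, t4, t5, t6, t7, t8}} = {t0, t1, t3, t4, t5, t6, t7, t8}
A[(error ∨ idle) U EX (EF (¬idle ∨ error))]: least fixpoint, start Z0 = Sat(EX (EF (¬idle ∨ error))) = {t0, t1, t3, t4, t5, t6, t7, t8}, add states in Sat(error ∨ idle) with every successor in Z. Already a fixed point.
Sat(A[(error ∨ idle) U EX (EF (¬idle ∨ error))]) = {t0, t1, t3, t4, t5, t6, t7, t8}
t2 ∉ Sat(A[(error ∨ idle) U EX (EF (¬idle ∨ error))]) = {t0, t1, t3, t4, t5, t6, t7, t8}, so the formula does not hold at t2.

No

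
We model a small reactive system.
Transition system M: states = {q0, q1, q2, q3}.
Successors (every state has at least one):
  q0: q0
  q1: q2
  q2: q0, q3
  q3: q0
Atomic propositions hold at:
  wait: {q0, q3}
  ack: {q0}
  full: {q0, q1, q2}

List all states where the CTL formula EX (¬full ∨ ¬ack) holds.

{q1, q2}

Sat(¬full) = {q3}
Sat(¬ack) = {q1, q2, q3}
Sat(¬full ∨ ¬ack) = {q1, q2, q3}
Sat(EX (¬full ∨ ¬ack)) = {s : some successor in {q1, q2, q3}} = {q1, q2}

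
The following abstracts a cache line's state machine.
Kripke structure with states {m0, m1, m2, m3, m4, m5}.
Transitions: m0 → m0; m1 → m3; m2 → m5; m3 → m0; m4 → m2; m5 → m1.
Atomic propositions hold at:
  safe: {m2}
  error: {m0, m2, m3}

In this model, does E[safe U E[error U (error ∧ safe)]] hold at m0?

No

Sat(error ∧ safe) = {m2}
E[error U (error ∧ safe)]: least fixpoint, start Z0 = Sat((error ∧ safe)) = {m2}, add states in Sat(error) with some successor in Z. Already a fixed point.
Sat(E[error U (error ∧ safe)]) = {m2}
E[safe U E[error U (error ∧ safe)]]: least fixpoint, start Z0 = Sat(E[error U (error ∧ safe)]) = {m2}, add states in Sat(safe) with some successor in Z. Already a fixed point.
Sat(E[safe U E[error U (error ∧ safe)]]) = {m2}
m0 ∉ Sat(E[safe U E[error U (error ∧ safe)]]) = {m2}, so the formula does not hold at m0.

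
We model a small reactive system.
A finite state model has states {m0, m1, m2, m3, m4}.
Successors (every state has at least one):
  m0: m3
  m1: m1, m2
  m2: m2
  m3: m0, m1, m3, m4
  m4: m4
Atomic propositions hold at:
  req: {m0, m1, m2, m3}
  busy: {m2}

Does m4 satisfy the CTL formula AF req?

No

AF req: least fixpoint, start Z0 = {m0, m1, m2, m3}, add states with every successor in Z. Already a fixed point.
Sat(AF req) = {m0, m1, m2, m3}
m4 ∉ Sat(AF req) = {m0, m1, m2, m3}, so the formula does not hold at m4.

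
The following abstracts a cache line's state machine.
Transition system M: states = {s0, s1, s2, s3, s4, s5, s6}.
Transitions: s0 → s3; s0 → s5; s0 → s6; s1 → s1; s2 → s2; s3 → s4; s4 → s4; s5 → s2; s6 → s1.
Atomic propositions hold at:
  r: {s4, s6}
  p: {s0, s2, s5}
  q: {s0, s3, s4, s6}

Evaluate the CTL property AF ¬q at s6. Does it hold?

Yes

Sat(¬q) = {s1, s2, s5}
AF ¬q: least fixpoint, start Z0 = {s1, s2, s5}, add states with every successor in Z. Z1 = {s1, s2, s5, s6}; fixed.
Sat(AF ¬q) = {s1, s2, s5, s6}
s6 ∈ Sat(AF ¬q) = {s1, s2, s5, s6}, so the formula holds at s6.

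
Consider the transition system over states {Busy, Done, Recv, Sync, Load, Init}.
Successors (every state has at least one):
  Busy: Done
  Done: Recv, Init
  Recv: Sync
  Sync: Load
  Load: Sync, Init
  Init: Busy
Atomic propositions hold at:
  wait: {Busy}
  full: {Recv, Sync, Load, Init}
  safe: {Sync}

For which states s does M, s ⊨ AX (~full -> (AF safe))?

{Done, Recv, Sync, Load}

Sat(~full) = {Busy, Done}
AF safe: least fixpoint, start Z0 = {Sync}, add states with every successor in Z. Z1 = {Recv, Sync}; fixed.
Sat(AF safe) = {Recv, Sync}
Sat(~full -> (AF safe)) = {Recv, Sync, Load, Init}
Sat(AX (~full -> (AF safe))) = {s : every successor in {Recv, Sync, Load, Init}} = {Done, Recv, Sync, Load}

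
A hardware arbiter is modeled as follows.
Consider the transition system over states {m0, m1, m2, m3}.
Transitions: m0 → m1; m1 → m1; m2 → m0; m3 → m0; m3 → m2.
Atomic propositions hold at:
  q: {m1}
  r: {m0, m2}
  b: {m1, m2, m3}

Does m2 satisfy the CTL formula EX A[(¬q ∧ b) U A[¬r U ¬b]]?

Sat(¬q) = {m0, m2, m3}
Sat(¬q ∧ b) = {m2, m3}
Sat(¬r) = {m1, m3}
Sat(¬b) = {m0}
A[¬r U ¬b]: least fixpoint, start Z0 = Sat(¬b) = {m0}, add states in Sat(¬r) with every successor in Z. Already a fixed point.
Sat(A[¬r U ¬b]) = {m0}
A[(¬q ∧ b) U A[¬r U ¬b]]: least fixpoint, start Z0 = Sat(A[¬r U ¬b]) = {m0}, add states in Sat(¬q ∧ b) with every successor in Z. Z1 = {m0, m2}; Z2 = {m0, m2, m3}; fixed.
Sat(A[(¬q ∧ b) U A[¬r U ¬b]]) = {m0, m2, m3}
Sat(EX A[(¬q ∧ b) U A[¬r U ¬b]]) = {s : some successor in {m0, m2, m3}} = {m2, m3}
m2 ∈ Sat(EX A[(¬q ∧ b) U A[¬r U ¬b]]) = {m2, m3}, so the formula holds at m2.

Yes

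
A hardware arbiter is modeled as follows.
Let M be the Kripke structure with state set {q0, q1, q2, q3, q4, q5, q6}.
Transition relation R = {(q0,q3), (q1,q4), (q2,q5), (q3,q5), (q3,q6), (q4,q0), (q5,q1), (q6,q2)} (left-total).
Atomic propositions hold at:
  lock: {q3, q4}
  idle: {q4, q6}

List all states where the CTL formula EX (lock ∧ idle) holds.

Sat(lock ∧ idle) = {q4}
Sat(EX (lock ∧ idle)) = {s : some successor in {q4}} = {q1}

{q1}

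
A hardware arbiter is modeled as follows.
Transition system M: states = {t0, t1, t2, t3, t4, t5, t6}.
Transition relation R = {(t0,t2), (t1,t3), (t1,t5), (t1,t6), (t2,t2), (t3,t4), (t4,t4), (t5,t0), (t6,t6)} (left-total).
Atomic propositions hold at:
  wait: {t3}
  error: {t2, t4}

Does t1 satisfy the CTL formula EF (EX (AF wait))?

Yes

AF wait: least fixpoint, start Z0 = {t3}, add states with every successor in Z. Already a fixed point.
Sat(AF wait) = {t3}
Sat(EX (AF wait)) = {s : some successor in {t3}} = {t1}
EF (EX (AF wait)): least fixpoint, start Z0 = {t1}, add states with some successor in Z. Already a fixed point.
Sat(EF (EX (AF wait))) = {t1}
t1 ∈ Sat(EF (EX (AF wait))) = {t1}, so the formula holds at t1.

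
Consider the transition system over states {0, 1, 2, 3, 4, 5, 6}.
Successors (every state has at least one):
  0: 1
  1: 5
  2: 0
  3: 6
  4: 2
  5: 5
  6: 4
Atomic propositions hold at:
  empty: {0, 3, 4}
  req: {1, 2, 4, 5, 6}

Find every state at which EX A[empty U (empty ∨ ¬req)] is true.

Sat(¬req) = {0, 3}
Sat(empty ∨ ¬req) = {0, 3, 4}
A[empty U (empty ∨ ¬req)]: least fixpoint, start Z0 = Sat((empty ∨ ¬req)) = {0, 3, 4}, add states in Sat(empty) with every successor in Z. Already a fixed point.
Sat(A[empty U (empty ∨ ¬req)]) = {0, 3, 4}
Sat(EX A[empty U (empty ∨ ¬req)]) = {s : some successor in {0, 3, 4}} = {2, 6}

{2, 6}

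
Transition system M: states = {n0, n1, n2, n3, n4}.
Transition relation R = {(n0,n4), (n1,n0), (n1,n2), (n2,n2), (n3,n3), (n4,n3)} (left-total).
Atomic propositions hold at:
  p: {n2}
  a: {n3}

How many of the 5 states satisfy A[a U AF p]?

1

AF p: least fixpoint, start Z0 = {n2}, add states with every successor in Z. Already a fixed point.
Sat(AF p) = {n2}
A[a U AF p]: least fixpoint, start Z0 = Sat(AF p) = {n2}, add states in Sat(a) with every successor in Z. Already a fixed point.
Sat(A[a U AF p]) = {n2}
|Sat(A[a U AF p])| = |{n2}| = 1.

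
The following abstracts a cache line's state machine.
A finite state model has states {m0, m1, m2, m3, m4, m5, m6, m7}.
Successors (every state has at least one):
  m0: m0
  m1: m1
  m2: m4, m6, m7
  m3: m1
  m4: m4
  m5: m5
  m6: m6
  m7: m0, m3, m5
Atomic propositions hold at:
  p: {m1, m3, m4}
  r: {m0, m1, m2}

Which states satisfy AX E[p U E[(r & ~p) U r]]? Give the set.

{m0, m1, m3}

Sat(~p) = {m0, m2, m5, m6, m7}
Sat(r & ~p) = {m0, m2}
E[(r & ~p) U r]: least fixpoint, start Z0 = Sat(r) = {m0, m1, m2}, add states in Sat(r & ~p) with some successor in Z. Already a fixed point.
Sat(E[(r & ~p) U r]) = {m0, m1, m2}
E[p U E[(r & ~p) U r]]: least fixpoint, start Z0 = Sat(E[(r & ~p) U r]) = {m0, m1, m2}, add states in Sat(p) with some successor in Z. Z1 = {m0, m1, m2, m3}; fixed.
Sat(E[p U E[(r & ~p) U r]]) = {m0, m1, m2, m3}
Sat(AX E[p U E[(r & ~p) U r]]) = {s : every successor in {m0, m1, m2, m3}} = {m0, m1, m3}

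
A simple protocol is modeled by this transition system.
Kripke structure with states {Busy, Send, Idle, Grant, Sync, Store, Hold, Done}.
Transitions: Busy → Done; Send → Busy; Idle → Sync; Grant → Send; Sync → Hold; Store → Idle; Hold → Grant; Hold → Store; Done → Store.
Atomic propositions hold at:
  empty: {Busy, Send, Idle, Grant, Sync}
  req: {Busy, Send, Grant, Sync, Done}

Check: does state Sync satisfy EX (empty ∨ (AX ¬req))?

Sat(¬req) = {Idle, Store, Hold}
Sat(AX ¬req) = {s : every successor in {Idle, Store, Hold}} = {Sync, Store, Done}
Sat(empty ∨ (AX ¬req)) = {Busy, Send, Idle, Grant, Sync, Store, Done}
Sat(EX (empty ∨ (AX ¬req))) = {s : some successor in {Busy, Send, Idle, Grant, Sync, Store, Done}} = {Busy, Send, Idle, Grant, Store, Hold, Done}
Sync ∉ Sat(EX (empty ∨ (AX ¬req))) = {Busy, Send, Idle, Grant, Store, Hold, Done}, so the formula does not hold at Sync.

No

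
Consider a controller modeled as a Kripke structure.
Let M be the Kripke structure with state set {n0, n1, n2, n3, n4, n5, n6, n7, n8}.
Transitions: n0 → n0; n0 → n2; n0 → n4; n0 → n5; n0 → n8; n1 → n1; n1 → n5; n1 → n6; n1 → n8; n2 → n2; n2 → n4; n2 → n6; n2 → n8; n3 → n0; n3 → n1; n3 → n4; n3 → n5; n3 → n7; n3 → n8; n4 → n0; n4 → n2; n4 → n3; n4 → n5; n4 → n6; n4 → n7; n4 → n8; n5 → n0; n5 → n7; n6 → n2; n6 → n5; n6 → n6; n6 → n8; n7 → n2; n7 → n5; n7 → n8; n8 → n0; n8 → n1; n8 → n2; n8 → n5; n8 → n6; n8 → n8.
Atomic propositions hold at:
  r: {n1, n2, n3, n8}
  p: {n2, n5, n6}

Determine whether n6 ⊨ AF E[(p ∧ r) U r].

Sat(p ∧ r) = {n2}
E[(p ∧ r) U r]: least fixpoint, start Z0 = Sat(r) = {n1, n2, n3, n8}, add states in Sat(p ∧ r) with some successor in Z. Already a fixed point.
Sat(E[(p ∧ r) U r]) = {n1, n2, n3, n8}
AF E[(p ∧ r) U r]: least fixpoint, start Z0 = {n1, n2, n3, n8}, add states with every successor in Z. Already a fixed point.
Sat(AF E[(p ∧ r) U r]) = {n1, n2, n3, n8}
n6 ∉ Sat(AF E[(p ∧ r) U r]) = {n1, n2, n3, n8}, so the formula does not hold at n6.

No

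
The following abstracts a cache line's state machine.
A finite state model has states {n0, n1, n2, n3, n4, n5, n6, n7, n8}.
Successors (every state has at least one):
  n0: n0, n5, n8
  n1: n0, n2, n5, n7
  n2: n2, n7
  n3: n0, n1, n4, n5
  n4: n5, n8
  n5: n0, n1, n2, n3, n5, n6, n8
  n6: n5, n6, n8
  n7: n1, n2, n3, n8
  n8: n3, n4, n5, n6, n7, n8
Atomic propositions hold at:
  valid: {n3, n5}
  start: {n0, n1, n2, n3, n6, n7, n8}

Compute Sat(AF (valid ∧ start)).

{n3}

Sat(valid ∧ start) = {n3}
AF (valid ∧ start): least fixpoint, start Z0 = {n3}, add states with every successor in Z. Already a fixed point.
Sat(AF (valid ∧ start)) = {n3}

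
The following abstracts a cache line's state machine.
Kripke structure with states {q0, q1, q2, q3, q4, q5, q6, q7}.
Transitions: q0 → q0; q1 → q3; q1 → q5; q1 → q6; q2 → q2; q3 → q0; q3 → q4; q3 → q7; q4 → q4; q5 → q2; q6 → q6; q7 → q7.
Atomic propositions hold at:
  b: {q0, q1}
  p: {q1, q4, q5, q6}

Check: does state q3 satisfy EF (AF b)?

AF b: least fixpoint, start Z0 = {q0, q1}, add states with every successor in Z. Already a fixed point.
Sat(AF b) = {q0, q1}
EF (AF b): least fixpoint, start Z0 = {q0, q1}, add states with some successor in Z. Z1 = {q0, q1, q3}; fixed.
Sat(EF (AF b)) = {q0, q1, q3}
q3 ∈ Sat(EF (AF b)) = {q0, q1, q3}, so the formula holds at q3.

Yes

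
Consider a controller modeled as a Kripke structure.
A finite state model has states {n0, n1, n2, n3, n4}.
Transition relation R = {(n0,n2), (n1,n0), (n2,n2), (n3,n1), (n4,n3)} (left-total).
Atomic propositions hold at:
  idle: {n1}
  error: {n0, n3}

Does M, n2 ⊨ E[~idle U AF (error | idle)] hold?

No

Sat(~idle) = {n0, n2, n3, n4}
Sat(error | idle) = {n0, n1, n3}
AF (error | idle): least fixpoint, start Z0 = {n0, n1, n3}, add states with every successor in Z. Z1 = {n0, n1, n3, n4}; fixed.
Sat(AF (error | idle)) = {n0, n1, n3, n4}
E[~idle U AF (error | idle)]: least fixpoint, start Z0 = Sat(AF (error | idle)) = {n0, n1, n3, n4}, add states in Sat(~idle) with some successor in Z. Already a fixed point.
Sat(E[~idle U AF (error | idle)]) = {n0, n1, n3, n4}
n2 ∉ Sat(E[~idle U AF (error | idle)]) = {n0, n1, n3, n4}, so the formula does not hold at n2.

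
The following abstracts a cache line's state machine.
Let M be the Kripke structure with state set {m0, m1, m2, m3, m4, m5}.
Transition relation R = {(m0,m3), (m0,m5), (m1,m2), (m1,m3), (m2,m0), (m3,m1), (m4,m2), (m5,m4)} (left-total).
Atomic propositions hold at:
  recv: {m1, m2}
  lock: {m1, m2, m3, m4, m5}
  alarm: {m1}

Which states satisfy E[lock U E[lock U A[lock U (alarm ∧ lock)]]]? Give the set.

{m1, m3}

Sat(alarm ∧ lock) = {m1}
A[lock U (alarm ∧ lock)]: least fixpoint, start Z0 = Sat((alarm ∧ lock)) = {m1}, add states in Sat(lock) with every successor in Z. Z1 = {m1, m3}; fixed.
Sat(A[lock U (alarm ∧ lock)]) = {m1, m3}
E[lock U A[lock U (alarm ∧ lock)]]: least fixpoint, start Z0 = Sat(A[lock U (alarm ∧ lock)]) = {m1, m3}, add states in Sat(lock) with some successor in Z. Already a fixed point.
Sat(E[lock U A[lock U (alarm ∧ lock)]]) = {m1, m3}
E[lock U E[lock U A[lock U (alarm ∧ lock)]]]: least fixpoint, start Z0 = Sat(E[lock U A[lock U (alarm ∧ lock)]]) = {m1, m3}, add states in Sat(lock) with some successor in Z. Already a fixed point.
Sat(E[lock U E[lock U A[lock U (alarm ∧ lock)]]]) = {m1, m3}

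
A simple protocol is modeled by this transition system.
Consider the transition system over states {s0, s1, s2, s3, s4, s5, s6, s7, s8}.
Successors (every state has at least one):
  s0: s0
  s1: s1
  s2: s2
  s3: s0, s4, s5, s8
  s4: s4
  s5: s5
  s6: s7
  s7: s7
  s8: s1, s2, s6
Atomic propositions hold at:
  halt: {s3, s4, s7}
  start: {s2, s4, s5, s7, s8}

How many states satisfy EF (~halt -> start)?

7

Sat(~halt) = {s0, s1, s2, s5, s6, s8}
Sat(~halt -> start) = {s2, s3, s4, s5, s7, s8}
EF (~halt -> start): least fixpoint, start Z0 = {s2, s3, s4, s5, s7, s8}, add states with some successor in Z. Z1 = {s2, s3, s4, s5, s6, s7, s8}; fixed.
Sat(EF (~halt -> start)) = {s2, s3, s4, s5, s6, s7, s8}
|Sat(EF (~halt -> start))| = |{s2, s3, s4, s5, s6, s7, s8}| = 7.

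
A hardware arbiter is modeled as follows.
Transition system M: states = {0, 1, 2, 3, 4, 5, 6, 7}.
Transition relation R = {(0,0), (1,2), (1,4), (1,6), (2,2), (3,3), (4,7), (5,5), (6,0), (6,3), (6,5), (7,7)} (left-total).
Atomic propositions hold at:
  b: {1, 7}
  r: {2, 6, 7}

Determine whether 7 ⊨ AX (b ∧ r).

Sat(b ∧ r) = {7}
Sat(AX (b ∧ r)) = {s : every successor in {7}} = {4, 7}
7 ∈ Sat(AX (b ∧ r)) = {4, 7}, so the formula holds at 7.

Yes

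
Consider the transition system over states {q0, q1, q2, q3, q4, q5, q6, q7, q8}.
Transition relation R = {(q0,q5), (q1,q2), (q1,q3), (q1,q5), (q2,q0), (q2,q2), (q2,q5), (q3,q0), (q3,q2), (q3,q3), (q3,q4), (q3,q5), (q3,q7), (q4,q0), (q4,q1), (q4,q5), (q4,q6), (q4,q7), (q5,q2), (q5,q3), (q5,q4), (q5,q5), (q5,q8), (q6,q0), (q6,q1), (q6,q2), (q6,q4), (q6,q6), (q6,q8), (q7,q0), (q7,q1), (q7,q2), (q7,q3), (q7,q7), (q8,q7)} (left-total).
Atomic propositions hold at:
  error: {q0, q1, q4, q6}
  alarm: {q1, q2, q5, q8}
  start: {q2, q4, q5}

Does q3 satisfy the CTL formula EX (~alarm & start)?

Yes

Sat(~alarm) = {q0, q3, q4, q6, q7}
Sat(~alarm & start) = {q4}
Sat(EX (~alarm & start)) = {s : some successor in {q4}} = {q3, q5, q6}
q3 ∈ Sat(EX (~alarm & start)) = {q3, q5, q6}, so the formula holds at q3.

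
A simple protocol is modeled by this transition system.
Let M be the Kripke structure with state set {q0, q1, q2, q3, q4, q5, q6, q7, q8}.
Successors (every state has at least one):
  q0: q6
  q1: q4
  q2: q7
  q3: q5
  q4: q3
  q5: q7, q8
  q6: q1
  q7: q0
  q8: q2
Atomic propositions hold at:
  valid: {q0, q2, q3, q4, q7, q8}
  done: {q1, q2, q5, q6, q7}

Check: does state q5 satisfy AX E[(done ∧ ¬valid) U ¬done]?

No

Sat(¬valid) = {q1, q5, q6}
Sat(done ∧ ¬valid) = {q1, q5, q6}
Sat(¬done) = {q0, q3, q4, q8}
E[(done ∧ ¬valid) U ¬done]: least fixpoint, start Z0 = Sat(¬done) = {q0, q3, q4, q8}, add states in Sat(done ∧ ¬valid) with some successor in Z. Z1 = {q0, q1, q3, q4, q5, q8}; Z2 = {q0, q1, q3, q4, q5, q6, q8}; fixed.
Sat(E[(done ∧ ¬valid) U ¬done]) = {q0, q1, q3, q4, q5, q6, q8}
Sat(AX E[(done ∧ ¬valid) U ¬done]) = {s : every successor in {q0, q1, q3, q4, q5, q6, q8}} = {q0, q1, q3, q4, q6, q7}
q5 ∉ Sat(AX E[(done ∧ ¬valid) U ¬done]) = {q0, q1, q3, q4, q6, q7}, so the formula does not hold at q5.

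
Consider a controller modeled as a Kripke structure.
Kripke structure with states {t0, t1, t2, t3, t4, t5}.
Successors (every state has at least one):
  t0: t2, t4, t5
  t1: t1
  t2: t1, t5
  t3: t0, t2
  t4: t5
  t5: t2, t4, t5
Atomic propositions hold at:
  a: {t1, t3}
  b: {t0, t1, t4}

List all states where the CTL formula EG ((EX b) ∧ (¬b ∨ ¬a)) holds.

Sat(EX b) = {s : some successor in {t0, t1, t4}} = {t0, t1, t2, t3, t5}
Sat(¬b) = {t2, t3, t5}
Sat(¬a) = {t0, t2, t4, t5}
Sat(¬b ∨ ¬a) = {t0, t2, t3, t4, t5}
Sat((EX b) ∧ (¬b ∨ ¬a)) = {t0, t2, t3, t5}
EG ((EX b) ∧ (¬b ∨ ¬a)): greatest fixpoint, start Z0 = {t0, t2, t3, t5}, keep only states in Sat with some successor in Z. Already a fixed point.
Sat(EG ((EX b) ∧ (¬b ∨ ¬a))) = {t0, t2, t3, t5}

{t0, t2, t3, t5}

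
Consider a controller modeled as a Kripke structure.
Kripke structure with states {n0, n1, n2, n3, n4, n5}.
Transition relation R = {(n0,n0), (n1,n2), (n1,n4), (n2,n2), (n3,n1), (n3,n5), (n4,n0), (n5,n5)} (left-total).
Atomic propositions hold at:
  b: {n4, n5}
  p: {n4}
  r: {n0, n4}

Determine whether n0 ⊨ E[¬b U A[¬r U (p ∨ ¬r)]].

Sat(¬b) = {n0, n1, n2, n3}
Sat(¬r) = {n1, n2, n3, n5}
Sat(p ∨ ¬r) = {n1, n2, n3, n4, n5}
A[¬r U (p ∨ ¬r)]: least fixpoint, start Z0 = Sat((p ∨ ¬r)) = {n1, n2, n3, n4, n5}, add states in Sat(¬r) with every successor in Z. Already a fixed point.
Sat(A[¬r U (p ∨ ¬r)]) = {n1, n2, n3, n4, n5}
E[¬b U A[¬r U (p ∨ ¬r)]]: least fixpoint, start Z0 = Sat(A[¬r U (p ∨ ¬r)]) = {n1, n2, n3, n4, n5}, add states in Sat(¬b) with some successor in Z. Already a fixed point.
Sat(E[¬b U A[¬r U (p ∨ ¬r)]]) = {n1, n2, n3, n4, n5}
n0 ∉ Sat(E[¬b U A[¬r U (p ∨ ¬r)]]) = {n1, n2, n3, n4, n5}, so the formula does not hold at n0.

No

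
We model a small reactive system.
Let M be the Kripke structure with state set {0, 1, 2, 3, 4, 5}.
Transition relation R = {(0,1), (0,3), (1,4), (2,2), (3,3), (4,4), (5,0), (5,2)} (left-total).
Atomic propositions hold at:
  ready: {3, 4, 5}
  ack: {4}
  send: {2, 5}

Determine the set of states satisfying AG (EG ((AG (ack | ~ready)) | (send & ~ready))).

{1, 2, 4}

Sat(~ready) = {0, 1, 2}
Sat(ack | ~ready) = {0, 1, 2, 4}
AG (ack | ~ready): greatest fixpoint, start Z0 = {0, 1, 2, 4}, keep only states in Sat with every successor in Z. Z1 = {1, 2, 4}; fixed.
Sat(AG (ack | ~ready)) = {1, 2, 4}
Sat(send & ~ready) = {2}
Sat((AG (ack | ~ready)) | (send & ~ready)) = {1, 2, 4}
EG ((AG (ack | ~ready)) | (send & ~ready)): greatest fixpoint, start Z0 = {1, 2, 4}, keep only states in Sat with some successor in Z. Already a fixed point.
Sat(EG ((AG (ack | ~ready)) | (send & ~ready))) = {1, 2, 4}
AG (EG ((AG (ack | ~ready)) | (send & ~ready))): greatest fixpoint, start Z0 = {1, 2, 4}, keep only states in Sat with every successor in Z. Already a fixed point.
Sat(AG (EG ((AG (ack | ~ready)) | (send & ~ready)))) = {1, 2, 4}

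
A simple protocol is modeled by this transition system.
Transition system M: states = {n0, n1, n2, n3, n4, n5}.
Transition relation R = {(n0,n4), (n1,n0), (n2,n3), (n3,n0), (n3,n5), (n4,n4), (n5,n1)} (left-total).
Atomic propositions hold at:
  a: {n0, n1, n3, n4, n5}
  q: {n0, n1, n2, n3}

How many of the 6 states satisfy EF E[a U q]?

E[a U q]: least fixpoint, start Z0 = Sat(q) = {n0, n1, n2, n3}, add states in Sat(a) with some successor in Z. Z1 = {n0, n1, n2, n3, n5}; fixed.
Sat(E[a U q]) = {n0, n1, n2, n3, n5}
EF E[a U q]: least fixpoint, start Z0 = {n0, n1, n2, n3, n5}, add states with some successor in Z. Already a fixed point.
Sat(EF E[a U q]) = {n0, n1, n2, n3, n5}
|Sat(EF E[a U q])| = |{n0, n1, n2, n3, n5}| = 5.

5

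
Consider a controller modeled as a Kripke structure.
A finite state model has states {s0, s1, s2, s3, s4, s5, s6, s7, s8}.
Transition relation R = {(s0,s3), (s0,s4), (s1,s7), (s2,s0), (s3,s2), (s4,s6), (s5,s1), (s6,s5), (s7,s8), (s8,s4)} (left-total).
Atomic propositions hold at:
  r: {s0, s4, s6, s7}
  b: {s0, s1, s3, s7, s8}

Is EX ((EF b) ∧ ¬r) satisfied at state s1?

No

EF b: least fixpoint, start Z0 = {s0, s1, s3, s7, s8}, add states with some successor in Z. Z1 = {s0, s1, s2, s3, s5, s7, s8}; Z2 = {s0, s1, s2, s3, s5, s6, s7, s8}; Z3 = {s0, s1, s2, s3, s4, s5, s6, s7, s8}; fixed.
Sat(EF b) = {s0, s1, s2, s3, s4, s5, s6, s7, s8}
Sat(¬r) = {s1, s2, s3, s5, s8}
Sat((EF b) ∧ ¬r) = {s1, s2, s3, s5, s8}
Sat(EX ((EF b) ∧ ¬r)) = {s : some successor in {s1, s2, s3, s5, s8}} = {s0, s3, s5, s6, s7}
s1 ∉ Sat(EX ((EF b) ∧ ¬r)) = {s0, s3, s5, s6, s7}, so the formula does not hold at s1.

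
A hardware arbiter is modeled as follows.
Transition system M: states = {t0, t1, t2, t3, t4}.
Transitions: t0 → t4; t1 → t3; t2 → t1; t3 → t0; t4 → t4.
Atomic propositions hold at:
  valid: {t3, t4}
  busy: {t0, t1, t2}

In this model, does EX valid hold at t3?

Sat(EX valid) = {s : some successor in {t3, t4}} = {t0, t1, t4}
t3 ∉ Sat(EX valid) = {t0, t1, t4}, so the formula does not hold at t3.

No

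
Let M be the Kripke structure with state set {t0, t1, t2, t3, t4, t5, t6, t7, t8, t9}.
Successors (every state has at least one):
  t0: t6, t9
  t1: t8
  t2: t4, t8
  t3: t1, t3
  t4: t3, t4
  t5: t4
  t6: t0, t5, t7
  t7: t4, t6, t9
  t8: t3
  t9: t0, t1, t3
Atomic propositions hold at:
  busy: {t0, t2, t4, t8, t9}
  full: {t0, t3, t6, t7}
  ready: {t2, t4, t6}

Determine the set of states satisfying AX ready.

Sat(AX ready) = {s : every successor in {t2, t4, t6}} = {t5}

{t5}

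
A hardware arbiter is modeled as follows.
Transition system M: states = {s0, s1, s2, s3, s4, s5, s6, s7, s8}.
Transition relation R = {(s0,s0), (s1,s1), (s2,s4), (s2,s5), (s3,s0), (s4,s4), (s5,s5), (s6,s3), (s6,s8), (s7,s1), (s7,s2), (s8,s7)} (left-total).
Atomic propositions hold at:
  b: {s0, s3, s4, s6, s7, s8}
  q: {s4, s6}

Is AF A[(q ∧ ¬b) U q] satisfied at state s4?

Sat(¬b) = {s1, s2, s5}
Sat(q ∧ ¬b) = ∅
A[(q ∧ ¬b) U q]: least fixpoint, start Z0 = Sat(q) = {s4, s6}, add states in Sat(q ∧ ¬b) with every successor in Z. Already a fixed point.
Sat(A[(q ∧ ¬b) U q]) = {s4, s6}
AF A[(q ∧ ¬b) U q]: least fixpoint, start Z0 = {s4, s6}, add states with every successor in Z. Already a fixed point.
Sat(AF A[(q ∧ ¬b) U q]) = {s4, s6}
s4 ∈ Sat(AF A[(q ∧ ¬b) U q]) = {s4, s6}, so the formula holds at s4.

Yes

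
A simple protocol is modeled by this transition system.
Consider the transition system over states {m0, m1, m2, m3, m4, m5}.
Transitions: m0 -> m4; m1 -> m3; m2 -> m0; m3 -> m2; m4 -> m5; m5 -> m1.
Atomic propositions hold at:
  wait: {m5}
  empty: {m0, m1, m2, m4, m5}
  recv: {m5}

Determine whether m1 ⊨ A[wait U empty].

Yes

A[wait U empty]: least fixpoint, start Z0 = Sat(empty) = {m0, m1, m2, m4, m5}, add states in Sat(wait) with every successor in Z. Already a fixed point.
Sat(A[wait U empty]) = {m0, m1, m2, m4, m5}
m1 ∈ Sat(A[wait U empty]) = {m0, m1, m2, m4, m5}, so the formula holds at m1.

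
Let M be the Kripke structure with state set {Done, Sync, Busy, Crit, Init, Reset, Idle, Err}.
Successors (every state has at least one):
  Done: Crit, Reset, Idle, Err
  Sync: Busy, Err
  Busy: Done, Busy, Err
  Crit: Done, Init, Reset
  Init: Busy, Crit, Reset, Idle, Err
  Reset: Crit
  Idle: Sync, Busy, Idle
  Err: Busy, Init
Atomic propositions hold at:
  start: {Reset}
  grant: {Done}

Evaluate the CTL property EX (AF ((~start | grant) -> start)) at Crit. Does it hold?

Yes

Sat(~start) = {Done, Sync, Busy, Crit, Init, Idle, Err}
Sat(~start | grant) = {Done, Sync, Busy, Crit, Init, Idle, Err}
Sat((~start | grant) -> start) = {Reset}
AF ((~start | grant) -> start): least fixpoint, start Z0 = {Reset}, add states with every successor in Z. Already a fixed point.
Sat(AF ((~start | grant) -> start)) = {Reset}
Sat(EX (AF ((~start | grant) -> start))) = {s : some successor in {Reset}} = {Done, Crit, Init}
Crit ∈ Sat(EX (AF ((~start | grant) -> start))) = {Done, Crit, Init}, so the formula holds at Crit.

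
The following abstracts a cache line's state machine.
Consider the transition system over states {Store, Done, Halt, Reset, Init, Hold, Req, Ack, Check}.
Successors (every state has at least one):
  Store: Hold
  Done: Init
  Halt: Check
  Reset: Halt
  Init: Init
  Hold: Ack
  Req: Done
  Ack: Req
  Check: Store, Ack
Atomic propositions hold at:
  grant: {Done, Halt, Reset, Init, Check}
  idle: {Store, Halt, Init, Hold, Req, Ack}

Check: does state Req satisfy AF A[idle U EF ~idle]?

Sat(~idle) = {Done, Reset, Check}
EF ~idle: least fixpoint, start Z0 = {Done, Reset, Check}, add states with some successor in Z. Z1 = {Done, Halt, Reset, Req, Check}; Z2 = {Done, Halt, Reset, Req, Ack, Check}; Z3 = {Done, Halt, Reset, Hold, Req, Ack, Check}; Z4 = {Store, Done, Halt, Reset, Hold, Req, Ack, Check}; fixed.
Sat(EF ~idle) = {Store, Done, Halt, Reset, Hold, Req, Ack, Check}
A[idle U EF ~idle]: least fixpoint, start Z0 = Sat(EF ~idle) = {Store, Done, Halt, Reset, Hold, Req, Ack, Check}, add states in Sat(idle) with every successor in Z. Already a fixed point.
Sat(A[idle U EF ~idle]) = {Store, Done, Halt, Reset, Hold, Req, Ack, Check}
AF A[idle U EF ~idle]: least fixpoint, start Z0 = {Store, Done, Halt, Reset, Hold, Req, Ack, Check}, add states with every successor in Z. Already a fixed point.
Sat(AF A[idle U EF ~idle]) = {Store, Done, Halt, Reset, Hold, Req, Ack, Check}
Req ∈ Sat(AF A[idle U EF ~idle]) = {Store, Done, Halt, Reset, Hold, Req, Ack, Check}, so the formula holds at Req.

Yes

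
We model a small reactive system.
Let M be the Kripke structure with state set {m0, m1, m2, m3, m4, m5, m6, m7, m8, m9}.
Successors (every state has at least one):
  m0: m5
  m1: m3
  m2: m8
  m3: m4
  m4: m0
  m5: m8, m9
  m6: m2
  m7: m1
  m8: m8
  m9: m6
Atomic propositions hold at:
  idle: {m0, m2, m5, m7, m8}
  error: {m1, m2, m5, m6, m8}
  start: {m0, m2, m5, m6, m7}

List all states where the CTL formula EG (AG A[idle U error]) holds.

{m2, m6, m8}

A[idle U error]: least fixpoint, start Z0 = Sat(error) = {m1, m2, m5, m6, m8}, add states in Sat(idle) with every successor in Z. Z1 = {m0, m1, m2, m5, m6, m7, m8}; fixed.
Sat(A[idle U error]) = {m0, m1, m2, m5, m6, m7, m8}
AG A[idle U error]: greatest fixpoint, start Z0 = {m0, m1, m2, m5, m6, m7, m8}, keep only states in Sat with every successor in Z. Z1 = {m0, m2, m6, m7, m8}; Z2 = {m2, m6, m8}; fixed.
Sat(AG A[idle U error]) = {m2, m6, m8}
EG (AG A[idle U error]): greatest fixpoint, start Z0 = {m2, m6, m8}, keep only states in Sat with some successor in Z. Already a fixed point.
Sat(EG (AG A[idle U error])) = {m2, m6, m8}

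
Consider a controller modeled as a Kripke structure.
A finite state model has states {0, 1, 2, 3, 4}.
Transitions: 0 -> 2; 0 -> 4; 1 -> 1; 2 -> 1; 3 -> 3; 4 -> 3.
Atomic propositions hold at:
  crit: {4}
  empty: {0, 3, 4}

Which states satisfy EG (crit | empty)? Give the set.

{0, 3, 4}

Sat(crit | empty) = {0, 3, 4}
EG (crit | empty): greatest fixpoint, start Z0 = {0, 3, 4}, keep only states in Sat with some successor in Z. Already a fixed point.
Sat(EG (crit | empty)) = {0, 3, 4}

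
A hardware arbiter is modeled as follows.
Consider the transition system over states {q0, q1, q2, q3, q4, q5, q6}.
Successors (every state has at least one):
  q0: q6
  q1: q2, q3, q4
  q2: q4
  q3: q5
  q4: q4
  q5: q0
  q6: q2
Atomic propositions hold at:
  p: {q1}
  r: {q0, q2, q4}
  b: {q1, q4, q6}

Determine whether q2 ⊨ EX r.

Sat(EX r) = {s : some successor in {q0, q2, q4}} = {q1, q2, q4, q5, q6}
q2 ∈ Sat(EX r) = {q1, q2, q4, q5, q6}, so the formula holds at q2.

Yes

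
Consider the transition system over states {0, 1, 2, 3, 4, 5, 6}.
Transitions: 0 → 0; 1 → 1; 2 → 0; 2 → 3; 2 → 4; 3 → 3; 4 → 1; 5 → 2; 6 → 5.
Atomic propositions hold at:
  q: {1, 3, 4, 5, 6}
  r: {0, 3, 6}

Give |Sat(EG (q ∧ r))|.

Sat(q ∧ r) = {3, 6}
EG (q ∧ r): greatest fixpoint, start Z0 = {3, 6}, keep only states in Sat with some successor in Z. Z1 = {3}; fixed.
Sat(EG (q ∧ r)) = {3}
|Sat(EG (q ∧ r))| = |{3}| = 1.

1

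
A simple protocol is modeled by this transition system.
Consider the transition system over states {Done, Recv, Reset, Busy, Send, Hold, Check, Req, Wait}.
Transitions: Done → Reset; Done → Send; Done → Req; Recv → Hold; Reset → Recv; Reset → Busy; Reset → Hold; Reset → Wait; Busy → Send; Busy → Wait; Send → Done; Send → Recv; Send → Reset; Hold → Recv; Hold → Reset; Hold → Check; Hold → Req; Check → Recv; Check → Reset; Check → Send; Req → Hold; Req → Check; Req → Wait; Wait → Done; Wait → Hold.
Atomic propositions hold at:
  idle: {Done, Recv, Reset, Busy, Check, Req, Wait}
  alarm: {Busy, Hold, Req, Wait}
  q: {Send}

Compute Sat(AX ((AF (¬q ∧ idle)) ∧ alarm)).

Sat(¬q) = {Done, Recv, Reset, Busy, Hold, Check, Req, Wait}
Sat(¬q ∧ idle) = {Done, Recv, Reset, Busy, Check, Req, Wait}
AF (¬q ∧ idle): least fixpoint, start Z0 = {Done, Recv, Reset, Busy, Check, Req, Wait}, add states with every successor in Z. Z1 = {Done, Recv, Reset, Busy, Send, Hold, Check, Req, Wait}; fixed.
Sat(AF (¬q ∧ idle)) = {Done, Recv, Reset, Busy, Send, Hold, Check, Req, Wait}
Sat((AF (¬q ∧ idle)) ∧ alarm) = {Busy, Hold, Req, Wait}
Sat(AX ((AF (¬q ∧ idle)) ∧ alarm)) = {s : every successor in {Busy, Hold, Req, Wait}} = {Recv}

{Recv}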